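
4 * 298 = 1192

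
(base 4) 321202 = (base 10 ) 3682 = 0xE62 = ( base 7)13510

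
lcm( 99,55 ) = 495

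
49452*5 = 247260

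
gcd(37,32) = 1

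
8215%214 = 83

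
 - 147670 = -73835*2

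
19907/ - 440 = - 19907/440 = - 45.24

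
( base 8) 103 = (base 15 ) 47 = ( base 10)67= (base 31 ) 25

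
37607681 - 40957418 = - 3349737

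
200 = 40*5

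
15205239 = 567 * 26817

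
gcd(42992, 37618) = 5374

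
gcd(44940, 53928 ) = 8988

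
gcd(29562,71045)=13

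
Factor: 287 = 7^1*41^1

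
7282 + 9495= 16777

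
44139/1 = 44139 =44139.00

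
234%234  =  0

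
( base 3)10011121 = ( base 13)108A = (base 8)4407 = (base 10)2311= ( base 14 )bb1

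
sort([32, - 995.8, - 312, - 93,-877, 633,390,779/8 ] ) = [ - 995.8, - 877, -312, - 93, 32, 779/8,390 , 633]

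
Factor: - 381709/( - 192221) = 419/211  =  211^( - 1) * 419^1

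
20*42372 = 847440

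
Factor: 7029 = 3^2*11^1*71^1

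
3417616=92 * 37148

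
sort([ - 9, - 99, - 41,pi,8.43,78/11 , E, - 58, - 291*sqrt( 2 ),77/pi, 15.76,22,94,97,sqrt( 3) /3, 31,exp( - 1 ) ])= [ - 291*sqrt( 2),-99, - 58,-41, - 9, exp( - 1),  sqrt(3 ) /3 , E, pi , 78/11, 8.43,  15.76,22,77/pi, 31,  94, 97]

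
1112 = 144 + 968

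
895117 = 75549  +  819568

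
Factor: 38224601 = 38224601^1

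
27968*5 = 139840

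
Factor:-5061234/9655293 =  - 1687078/3218431 = -  2^1*843539^1*3218431^(-1 ) 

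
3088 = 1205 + 1883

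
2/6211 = 2/6211 = 0.00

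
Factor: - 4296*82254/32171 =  - 353363184/32171 = - 2^4*3^2*53^( - 1 )*179^1*607^( - 1 ) * 13709^1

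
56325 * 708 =39878100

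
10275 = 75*137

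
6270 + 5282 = 11552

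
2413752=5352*451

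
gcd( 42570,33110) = 4730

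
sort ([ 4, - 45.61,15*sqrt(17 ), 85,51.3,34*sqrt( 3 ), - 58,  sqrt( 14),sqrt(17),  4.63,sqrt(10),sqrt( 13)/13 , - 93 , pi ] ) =[-93,- 58, -45.61,  sqrt(13 )/13, pi,  sqrt(10 ),  sqrt( 14),4, sqrt ( 17 ), 4.63,51.3, 34*sqrt(3), 15*sqrt ( 17 ),85]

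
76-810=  - 734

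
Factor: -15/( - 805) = 3^1*7^( - 1 )*23^(  -  1) = 3/161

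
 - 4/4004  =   -1/1001 = - 0.00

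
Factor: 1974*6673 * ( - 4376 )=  - 57642868752  =  -  2^4*3^1*7^1*47^1*547^1*6673^1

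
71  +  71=142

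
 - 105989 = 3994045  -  4100034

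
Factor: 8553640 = 2^3*5^1*281^1*761^1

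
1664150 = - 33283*( -50 ) 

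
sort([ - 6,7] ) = [-6, 7]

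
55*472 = 25960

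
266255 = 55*4841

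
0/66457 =0= 0.00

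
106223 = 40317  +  65906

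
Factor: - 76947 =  - 3^1*13^1*1973^1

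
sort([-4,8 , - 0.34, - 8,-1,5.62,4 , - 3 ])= [ - 8, - 4, - 3,- 1, - 0.34,4,5.62,8]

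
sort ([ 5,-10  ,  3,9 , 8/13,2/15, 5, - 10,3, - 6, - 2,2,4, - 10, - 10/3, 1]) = [ -10, - 10, - 10 , - 6, - 10/3, - 2,2/15,8/13,1,2, 3,3,4, 5,5,9] 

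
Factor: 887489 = 61^1*14549^1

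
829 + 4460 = 5289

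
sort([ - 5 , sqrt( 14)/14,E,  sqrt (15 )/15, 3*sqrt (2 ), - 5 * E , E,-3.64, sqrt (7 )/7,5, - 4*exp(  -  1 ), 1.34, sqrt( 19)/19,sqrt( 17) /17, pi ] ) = [ - 5  *E, - 5,- 3.64, - 4 * exp ( - 1),sqrt(19)/19, sqrt( 17) /17, sqrt( 15) /15, sqrt( 14) /14,sqrt(7 ) /7, 1.34 , E, E, pi, 3*sqrt(  2 ),5 ] 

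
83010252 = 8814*9418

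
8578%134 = 2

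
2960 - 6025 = - 3065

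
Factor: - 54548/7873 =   -  2^2*13^1*  1049^1* 7873^( - 1) 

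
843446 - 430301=413145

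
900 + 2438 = 3338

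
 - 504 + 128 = -376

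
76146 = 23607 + 52539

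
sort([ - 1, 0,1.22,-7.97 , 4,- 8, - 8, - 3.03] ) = [-8, - 8, - 7.97, - 3.03,-1, 0,1.22,4 ]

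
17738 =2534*7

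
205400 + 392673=598073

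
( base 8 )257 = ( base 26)6J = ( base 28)67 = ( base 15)ba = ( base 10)175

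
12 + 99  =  111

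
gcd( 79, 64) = 1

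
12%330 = 12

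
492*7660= 3768720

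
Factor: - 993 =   -  3^1*331^1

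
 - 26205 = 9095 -35300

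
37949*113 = 4288237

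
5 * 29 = 145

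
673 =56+617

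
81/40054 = 81/40054  =  0.00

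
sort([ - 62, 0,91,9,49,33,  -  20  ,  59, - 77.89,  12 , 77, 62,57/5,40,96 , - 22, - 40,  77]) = [ - 77.89 , - 62, - 40,-22, - 20, 0, 9,  57/5,  12 , 33 , 40, 49, 59,62,77,77, 91,96]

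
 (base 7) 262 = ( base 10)142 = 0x8E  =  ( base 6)354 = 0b10001110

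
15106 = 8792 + 6314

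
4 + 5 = 9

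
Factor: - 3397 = -43^1*79^1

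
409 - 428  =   - 19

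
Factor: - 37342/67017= -2^1*3^(-1 )*89^( - 1 )*251^( - 1 )*18671^1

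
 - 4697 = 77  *( - 61)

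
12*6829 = 81948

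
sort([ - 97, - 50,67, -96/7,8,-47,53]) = [ - 97,-50,  -  47, - 96/7,8,53,67 ]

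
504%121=20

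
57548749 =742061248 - 684512499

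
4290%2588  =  1702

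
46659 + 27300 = 73959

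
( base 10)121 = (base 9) 144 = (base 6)321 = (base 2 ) 1111001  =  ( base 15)81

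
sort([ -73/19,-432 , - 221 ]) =[-432, - 221, - 73/19 ] 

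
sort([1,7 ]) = [1, 7 ]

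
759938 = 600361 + 159577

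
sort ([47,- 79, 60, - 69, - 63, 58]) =[ - 79,-69, - 63,47, 58, 60]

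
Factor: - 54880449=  - 3^1*13^1*157^1*8963^1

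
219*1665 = 364635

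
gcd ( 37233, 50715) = 63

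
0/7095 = 0 = 0.00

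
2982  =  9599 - 6617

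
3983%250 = 233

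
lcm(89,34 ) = 3026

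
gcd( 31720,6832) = 488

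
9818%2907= 1097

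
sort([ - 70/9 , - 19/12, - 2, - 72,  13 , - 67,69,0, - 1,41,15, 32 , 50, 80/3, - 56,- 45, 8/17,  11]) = [ - 72, - 67,-56,  -  45, - 70/9, - 2 , - 19/12, - 1,  0, 8/17, 11,13,15,80/3, 32,41, 50,  69] 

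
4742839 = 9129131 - 4386292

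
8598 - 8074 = 524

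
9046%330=136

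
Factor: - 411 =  -3^1* 137^1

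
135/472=135/472 = 0.29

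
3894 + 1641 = 5535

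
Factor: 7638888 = 2^3* 3^1*318287^1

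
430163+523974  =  954137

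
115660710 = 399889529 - 284228819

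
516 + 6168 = 6684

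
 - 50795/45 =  - 10159/9 = -1128.78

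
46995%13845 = 5460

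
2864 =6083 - 3219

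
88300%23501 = 17797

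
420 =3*140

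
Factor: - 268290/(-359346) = 3^1*5^1*11^1*13^( - 1) * 17^( - 1) =165/221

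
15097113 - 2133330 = 12963783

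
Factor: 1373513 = 683^1*2011^1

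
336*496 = 166656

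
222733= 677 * 329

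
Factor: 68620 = 2^2*5^1 * 47^1*73^1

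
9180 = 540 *17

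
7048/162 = 43 + 41/81 = 43.51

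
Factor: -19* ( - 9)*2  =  2^1*3^2*19^1  =  342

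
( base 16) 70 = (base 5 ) 422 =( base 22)52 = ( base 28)40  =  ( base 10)112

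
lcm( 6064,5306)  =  42448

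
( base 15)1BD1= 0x179E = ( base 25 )9gl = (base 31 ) 691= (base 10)6046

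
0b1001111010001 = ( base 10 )5073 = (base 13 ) 2403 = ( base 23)9dd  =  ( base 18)FBF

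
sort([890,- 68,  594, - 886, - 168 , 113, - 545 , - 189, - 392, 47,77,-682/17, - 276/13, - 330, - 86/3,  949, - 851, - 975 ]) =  [ - 975, -886, - 851 , - 545, - 392,-330,  -  189, - 168, - 68, - 682/17,-86/3, - 276/13,  47,77,  113,594, 890, 949 ] 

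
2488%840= 808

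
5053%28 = 13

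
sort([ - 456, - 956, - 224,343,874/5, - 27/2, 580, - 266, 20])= [  -  956, - 456, -266, - 224, - 27/2,20, 874/5,  343,  580] 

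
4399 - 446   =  3953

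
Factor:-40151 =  - 40151^1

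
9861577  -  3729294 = 6132283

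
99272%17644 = 11052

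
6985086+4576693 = 11561779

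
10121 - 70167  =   - 60046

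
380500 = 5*76100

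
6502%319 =122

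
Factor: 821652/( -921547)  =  -2^2*3^1*11^( - 1)*13^1*23^1*229^1*83777^ (-1 )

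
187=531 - 344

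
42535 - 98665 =  -  56130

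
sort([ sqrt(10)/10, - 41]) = [ - 41,sqrt(10 )/10 ] 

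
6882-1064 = 5818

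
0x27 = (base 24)1F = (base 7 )54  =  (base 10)39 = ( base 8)47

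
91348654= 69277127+22071527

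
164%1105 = 164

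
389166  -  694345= - 305179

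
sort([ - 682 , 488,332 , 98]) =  [-682,98,332 , 488 ]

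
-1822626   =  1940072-3762698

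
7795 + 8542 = 16337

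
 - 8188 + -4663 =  - 12851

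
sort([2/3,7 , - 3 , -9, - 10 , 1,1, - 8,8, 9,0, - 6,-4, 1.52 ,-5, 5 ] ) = [ - 10,-9,-8,-6, - 5, - 4,  -  3,  0,  2/3,  1,1,1.52, 5, 7,8,9 ]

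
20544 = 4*5136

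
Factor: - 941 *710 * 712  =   - 2^4*5^1  *71^1*89^1*941^1 = - 475694320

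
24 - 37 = -13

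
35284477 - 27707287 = 7577190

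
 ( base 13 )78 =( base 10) 99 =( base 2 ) 1100011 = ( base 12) 83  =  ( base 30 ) 39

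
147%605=147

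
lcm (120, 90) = 360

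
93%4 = 1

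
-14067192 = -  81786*172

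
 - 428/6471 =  -428/6471= -0.07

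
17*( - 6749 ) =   -  114733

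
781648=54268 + 727380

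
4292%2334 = 1958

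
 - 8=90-98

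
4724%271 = 117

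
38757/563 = 68 + 473/563= 68.84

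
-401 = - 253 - 148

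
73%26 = 21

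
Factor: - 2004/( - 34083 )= 2^2*3^(-1)*7^ (-1 )*167^1*541^( - 1 ) = 668/11361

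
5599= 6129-530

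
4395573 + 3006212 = 7401785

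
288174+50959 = 339133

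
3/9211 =3/9211 = 0.00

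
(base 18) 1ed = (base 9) 724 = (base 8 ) 1115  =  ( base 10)589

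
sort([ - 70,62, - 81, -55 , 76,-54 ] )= [ - 81 , - 70, - 55, - 54, 62,76] 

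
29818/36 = 14909/18 = 828.28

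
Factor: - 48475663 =-43^1*61^1*18481^1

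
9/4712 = 9/4712 = 0.00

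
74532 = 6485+68047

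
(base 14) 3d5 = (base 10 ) 775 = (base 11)645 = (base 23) 1AG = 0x307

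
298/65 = 298/65  =  4.58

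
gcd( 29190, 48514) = 2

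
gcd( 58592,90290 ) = 2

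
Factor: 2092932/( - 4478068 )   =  - 3^3*7^(-1 )*19379^1*159931^( - 1 )  =  - 523233/1119517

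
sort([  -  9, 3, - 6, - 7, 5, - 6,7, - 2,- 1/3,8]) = [-9, - 7, - 6,-6 , -2,-1/3  ,  3, 5, 7, 8]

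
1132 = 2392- 1260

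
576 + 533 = 1109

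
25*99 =2475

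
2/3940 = 1/1970 = 0.00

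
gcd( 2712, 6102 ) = 678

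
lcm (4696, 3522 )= 14088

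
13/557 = 13/557 = 0.02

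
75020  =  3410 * 22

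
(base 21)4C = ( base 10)96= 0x60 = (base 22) 48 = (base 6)240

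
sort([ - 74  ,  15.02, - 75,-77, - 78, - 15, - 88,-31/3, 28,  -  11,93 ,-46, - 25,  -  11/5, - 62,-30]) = [-88, - 78,-77,-75,-74, - 62 ,- 46,-30,-25, - 15, - 11, -31/3, -11/5,15.02 , 28,93]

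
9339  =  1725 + 7614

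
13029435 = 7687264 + 5342171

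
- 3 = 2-5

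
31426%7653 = 814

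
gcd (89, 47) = 1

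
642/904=321/452  =  0.71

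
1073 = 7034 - 5961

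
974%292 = 98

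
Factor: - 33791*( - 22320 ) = 2^4*3^2*5^1*31^1*33791^1=754215120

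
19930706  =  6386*3121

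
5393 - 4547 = 846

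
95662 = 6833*14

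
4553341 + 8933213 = 13486554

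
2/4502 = 1/2251 = 0.00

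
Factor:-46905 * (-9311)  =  436732455 = 3^1*5^1*53^1*59^1*9311^1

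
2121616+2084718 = 4206334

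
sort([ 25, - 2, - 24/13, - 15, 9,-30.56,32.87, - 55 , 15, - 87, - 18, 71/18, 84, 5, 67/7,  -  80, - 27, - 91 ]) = [ - 91, - 87, - 80, - 55, - 30.56, - 27,-18, - 15, -2,-24/13, 71/18 , 5, 9, 67/7, 15,25,32.87, 84]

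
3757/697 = 221/41  =  5.39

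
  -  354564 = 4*( - 88641 ) 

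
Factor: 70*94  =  2^2*5^1*7^1*47^1 = 6580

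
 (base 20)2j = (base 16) 3B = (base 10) 59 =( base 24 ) 2b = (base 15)3E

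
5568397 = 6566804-998407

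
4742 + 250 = 4992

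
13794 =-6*(-2299)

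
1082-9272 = - 8190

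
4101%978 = 189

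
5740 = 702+5038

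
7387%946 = 765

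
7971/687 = 11 + 138/229 = 11.60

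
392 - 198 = 194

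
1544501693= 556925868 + 987575825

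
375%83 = 43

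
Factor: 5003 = 5003^1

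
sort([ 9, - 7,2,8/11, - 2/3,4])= [  -  7, - 2/3,8/11,2,4,  9]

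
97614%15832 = 2622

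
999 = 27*37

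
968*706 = 683408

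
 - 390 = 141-531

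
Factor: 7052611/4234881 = 3^( - 1)*7^( - 1)*201661^( - 1)*7052611^1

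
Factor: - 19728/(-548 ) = 2^2*3^2=36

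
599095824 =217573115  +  381522709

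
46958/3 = 46958/3 = 15652.67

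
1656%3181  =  1656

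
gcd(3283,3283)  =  3283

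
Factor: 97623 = 3^2 * 10847^1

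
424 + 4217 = 4641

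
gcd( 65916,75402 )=18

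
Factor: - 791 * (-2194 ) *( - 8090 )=  -  2^2*5^1*7^1*113^1*809^1 * 1097^1=- 14039822860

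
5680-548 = 5132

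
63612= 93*684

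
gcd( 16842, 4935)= 21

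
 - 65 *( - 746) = 48490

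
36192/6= 6032= 6032.00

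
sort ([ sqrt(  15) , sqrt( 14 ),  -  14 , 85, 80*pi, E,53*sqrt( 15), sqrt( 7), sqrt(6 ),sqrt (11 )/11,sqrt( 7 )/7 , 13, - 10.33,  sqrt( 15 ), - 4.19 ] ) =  [ - 14, - 10.33 , - 4.19, sqrt(11)/11,sqrt(7) /7,sqrt( 6 ), sqrt(7), E,sqrt(14 ), sqrt( 15),sqrt (15 ) , 13,  85, 53*sqrt( 15 ),  80 * pi]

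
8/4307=8/4307 = 0.00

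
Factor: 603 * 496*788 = 2^6*3^2* 31^1*67^1*197^1 = 235681344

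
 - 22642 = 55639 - 78281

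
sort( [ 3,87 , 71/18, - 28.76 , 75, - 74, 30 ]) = [-74, - 28.76,3, 71/18,30,75, 87]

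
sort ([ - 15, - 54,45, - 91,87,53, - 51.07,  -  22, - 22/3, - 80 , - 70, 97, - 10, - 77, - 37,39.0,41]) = [ - 91, - 80, - 77, - 70, - 54 , - 51.07,-37, - 22, - 15 , - 10, - 22/3 , 39.0,41, 45,53,87,97] 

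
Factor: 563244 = 2^2*3^1 * 11^1*17^1*251^1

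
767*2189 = 1678963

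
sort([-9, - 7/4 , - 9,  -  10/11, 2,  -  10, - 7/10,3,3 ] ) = [ -10,-9, - 9, - 7/4, - 10/11,-7/10,2 , 3,3]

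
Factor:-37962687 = -3^1 * 7^1 * 1283^1 * 1409^1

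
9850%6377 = 3473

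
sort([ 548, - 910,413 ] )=[-910, 413,548] 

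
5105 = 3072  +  2033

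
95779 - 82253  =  13526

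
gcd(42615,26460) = 45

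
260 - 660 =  -400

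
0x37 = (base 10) 55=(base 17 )34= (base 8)67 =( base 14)3d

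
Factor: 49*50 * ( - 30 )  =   - 73500  =  - 2^2*3^1*5^3 *7^2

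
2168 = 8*271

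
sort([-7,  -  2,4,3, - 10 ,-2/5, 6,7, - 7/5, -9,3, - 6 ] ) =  [ - 10, - 9, - 7, - 6, - 2, -7/5, - 2/5,  3, 3 , 4, 6, 7 ]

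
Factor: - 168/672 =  - 1/4 =-2^(-2) 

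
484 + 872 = 1356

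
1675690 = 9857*170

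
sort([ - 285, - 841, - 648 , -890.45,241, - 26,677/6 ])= [ - 890.45,-841, - 648, - 285,-26,677/6, 241] 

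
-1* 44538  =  -44538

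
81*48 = 3888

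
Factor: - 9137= - 9137^1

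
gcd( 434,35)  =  7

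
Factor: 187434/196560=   2^( - 3 )*3^1*5^( - 1) * 7^( - 1 )*89^1= 267/280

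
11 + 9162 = 9173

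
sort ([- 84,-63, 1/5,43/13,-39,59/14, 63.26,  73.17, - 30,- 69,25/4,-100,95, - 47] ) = [ - 100, - 84,-69, - 63,-47, -39 , - 30, 1/5, 43/13, 59/14, 25/4, 63.26, 73.17, 95]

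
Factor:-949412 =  - 2^2 * 71^1 * 3343^1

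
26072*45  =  1173240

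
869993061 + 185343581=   1055336642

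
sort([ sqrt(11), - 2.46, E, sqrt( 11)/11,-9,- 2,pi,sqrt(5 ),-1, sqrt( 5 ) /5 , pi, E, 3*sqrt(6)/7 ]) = [ - 9, - 2.46, - 2, -1, sqrt( 11 ) /11,sqrt( 5)/5,  3*sqrt(6) /7, sqrt( 5),E,E, pi, pi,  sqrt(  11 )]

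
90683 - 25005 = 65678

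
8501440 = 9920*857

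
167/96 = 167/96=1.74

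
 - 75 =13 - 88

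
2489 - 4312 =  - 1823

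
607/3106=607/3106 = 0.20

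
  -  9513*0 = 0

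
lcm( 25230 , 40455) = 2346390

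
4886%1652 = 1582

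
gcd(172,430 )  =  86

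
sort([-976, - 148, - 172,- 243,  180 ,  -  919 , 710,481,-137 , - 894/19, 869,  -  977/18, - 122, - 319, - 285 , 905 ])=[- 976 , - 919, - 319, - 285 , -243, - 172, - 148,- 137,-122,-977/18, - 894/19,180,481,710,869,905 ]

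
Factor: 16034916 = 2^2*3^1*557^1 * 2399^1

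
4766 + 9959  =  14725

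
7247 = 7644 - 397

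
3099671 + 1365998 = 4465669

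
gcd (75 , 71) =1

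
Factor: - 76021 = - 11^1*6911^1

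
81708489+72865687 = 154574176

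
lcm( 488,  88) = 5368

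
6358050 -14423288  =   - 8065238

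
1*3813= 3813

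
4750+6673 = 11423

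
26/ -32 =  - 13/16 =- 0.81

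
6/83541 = 2/27847=0.00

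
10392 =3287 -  - 7105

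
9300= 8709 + 591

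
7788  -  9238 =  -1450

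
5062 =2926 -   -  2136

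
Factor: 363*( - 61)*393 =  - 3^2*11^2*61^1*131^1 = - 8702199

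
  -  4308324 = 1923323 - 6231647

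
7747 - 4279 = 3468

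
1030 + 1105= 2135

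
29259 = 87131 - 57872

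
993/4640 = 993/4640 =0.21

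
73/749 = 73/749 =0.10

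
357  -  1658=-1301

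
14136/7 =2019 + 3/7=2019.43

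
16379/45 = 16379/45  =  363.98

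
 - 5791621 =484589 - 6276210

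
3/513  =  1/171 = 0.01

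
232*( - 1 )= - 232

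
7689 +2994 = 10683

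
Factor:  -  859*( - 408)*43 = 15070296 = 2^3*3^1*17^1*43^1*859^1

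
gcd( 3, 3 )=3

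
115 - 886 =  - 771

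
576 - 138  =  438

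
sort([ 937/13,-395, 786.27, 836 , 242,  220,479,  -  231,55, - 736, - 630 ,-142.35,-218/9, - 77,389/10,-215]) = [ - 736 , - 630,- 395, - 231, - 215, - 142.35,  -  77, - 218/9,  389/10, 55,  937/13, 220, 242, 479, 786.27, 836]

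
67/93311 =67/93311 = 0.00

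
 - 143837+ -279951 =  - 423788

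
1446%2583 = 1446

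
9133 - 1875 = 7258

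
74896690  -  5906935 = 68989755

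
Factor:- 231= - 3^1*7^1 * 11^1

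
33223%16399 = 425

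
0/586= 0=0.00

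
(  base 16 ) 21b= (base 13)326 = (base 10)539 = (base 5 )4124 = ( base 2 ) 1000011011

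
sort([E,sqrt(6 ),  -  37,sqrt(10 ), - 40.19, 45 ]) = [ - 40.19, - 37, sqrt( 6), E, sqrt(10), 45]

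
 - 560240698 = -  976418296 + 416177598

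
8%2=0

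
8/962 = 4/481 =0.01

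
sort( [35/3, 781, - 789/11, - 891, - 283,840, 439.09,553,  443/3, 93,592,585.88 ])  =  [ - 891, - 283, - 789/11,35/3,93,443/3, 439.09, 553,585.88, 592,781, 840]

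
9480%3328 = 2824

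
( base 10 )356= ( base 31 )bf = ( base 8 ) 544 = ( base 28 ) ck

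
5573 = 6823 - 1250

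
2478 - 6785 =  - 4307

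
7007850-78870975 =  - 71863125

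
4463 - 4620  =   - 157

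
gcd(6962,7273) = 1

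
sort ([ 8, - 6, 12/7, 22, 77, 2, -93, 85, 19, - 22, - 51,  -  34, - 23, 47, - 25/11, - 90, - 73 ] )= [ - 93,-90,  -  73, - 51, - 34, - 23, - 22, - 6, - 25/11, 12/7, 2, 8,19, 22, 47,77, 85 ]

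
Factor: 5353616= 2^4*41^1*8161^1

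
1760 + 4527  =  6287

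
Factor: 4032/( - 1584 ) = -28/11 = -  2^2* 7^1*11^ ( - 1 )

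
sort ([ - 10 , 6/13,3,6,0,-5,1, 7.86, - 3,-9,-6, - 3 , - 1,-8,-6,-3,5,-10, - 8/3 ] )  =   [ - 10,-10,  -  9, - 8, - 6, - 6,  -  5, - 3, - 3, - 3 , - 8/3, - 1, 0, 6/13, 1 , 3,  5, 6,7.86]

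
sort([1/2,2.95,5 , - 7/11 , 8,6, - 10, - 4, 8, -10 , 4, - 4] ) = [ - 10  , - 10, - 4, - 4, - 7/11, 1/2 , 2.95,  4,5, 6, 8,8 ]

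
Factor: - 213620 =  - 2^2*5^1*11^1 * 971^1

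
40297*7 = 282079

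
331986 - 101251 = 230735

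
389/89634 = 389/89634 = 0.00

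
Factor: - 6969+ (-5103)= - 2^3* 3^1*503^1 = - 12072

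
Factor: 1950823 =7^1*278689^1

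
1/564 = 1/564 = 0.00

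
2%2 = 0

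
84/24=3+1/2 = 3.50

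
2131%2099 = 32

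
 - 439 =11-450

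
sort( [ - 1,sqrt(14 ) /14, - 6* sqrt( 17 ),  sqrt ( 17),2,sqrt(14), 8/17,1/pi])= [ - 6*sqrt( 17 ),-1, sqrt( 14) /14,1/pi, 8/17,  2,  sqrt( 14) , sqrt( 17) ]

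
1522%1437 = 85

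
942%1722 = 942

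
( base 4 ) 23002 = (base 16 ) 2C2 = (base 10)706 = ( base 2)1011000010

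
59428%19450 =1078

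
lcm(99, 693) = 693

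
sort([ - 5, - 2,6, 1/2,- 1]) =[ - 5 , - 2 , - 1, 1/2, 6]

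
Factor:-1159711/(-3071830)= 2^( - 1)*5^(-1)*7^1* 83^( - 1)*3701^ ( - 1)*165673^1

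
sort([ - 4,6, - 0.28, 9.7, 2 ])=[-4, - 0.28, 2, 6, 9.7 ]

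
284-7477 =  - 7193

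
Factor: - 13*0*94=0 = 0^1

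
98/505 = 98/505 = 0.19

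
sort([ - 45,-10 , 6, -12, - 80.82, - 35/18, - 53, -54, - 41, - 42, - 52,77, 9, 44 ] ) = [ - 80.82, - 54, - 53, - 52, - 45,- 42, - 41, - 12, - 10, - 35/18,6,  9,44, 77]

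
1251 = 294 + 957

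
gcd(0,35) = 35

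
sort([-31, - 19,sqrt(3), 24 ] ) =[ - 31, - 19, sqrt( 3 ), 24]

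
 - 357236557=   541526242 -898762799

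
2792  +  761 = 3553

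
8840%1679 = 445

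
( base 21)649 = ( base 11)2070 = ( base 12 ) 1703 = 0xAB3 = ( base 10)2739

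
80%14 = 10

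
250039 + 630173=880212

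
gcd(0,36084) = 36084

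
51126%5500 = 1626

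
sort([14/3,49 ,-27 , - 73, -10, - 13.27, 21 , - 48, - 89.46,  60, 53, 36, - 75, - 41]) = [ - 89.46, - 75, - 73, - 48 ,-41,-27,-13.27, - 10 , 14/3, 21,36 , 49, 53 , 60 ]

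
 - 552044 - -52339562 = 51787518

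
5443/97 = 56  +  11/97 = 56.11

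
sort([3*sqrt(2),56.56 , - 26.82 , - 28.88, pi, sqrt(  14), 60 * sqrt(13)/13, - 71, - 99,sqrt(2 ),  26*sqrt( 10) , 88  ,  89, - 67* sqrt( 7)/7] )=[ - 99, - 71,  -  28.88 ,- 26.82, - 67*sqrt(7)/7 , sqrt(2),pi,sqrt( 14),3*sqrt(2),60 * sqrt(13) /13,56.56 , 26*sqrt(10) , 88,89]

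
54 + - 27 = 27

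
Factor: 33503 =33503^1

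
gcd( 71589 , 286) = 1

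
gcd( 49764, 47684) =52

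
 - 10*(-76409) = 764090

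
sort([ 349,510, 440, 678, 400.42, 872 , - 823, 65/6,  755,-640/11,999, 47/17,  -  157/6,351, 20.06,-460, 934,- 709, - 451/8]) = [  -  823,-709,-460, - 640/11,  -  451/8,-157/6, 47/17,65/6,20.06, 349, 351,  400.42,440, 510,678,755 , 872, 934,999 ] 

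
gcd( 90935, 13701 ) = 1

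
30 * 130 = 3900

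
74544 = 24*3106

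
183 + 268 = 451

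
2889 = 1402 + 1487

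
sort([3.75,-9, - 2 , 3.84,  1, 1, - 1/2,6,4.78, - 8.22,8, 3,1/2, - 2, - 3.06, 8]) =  [-9 ,-8.22, - 3.06,-2,- 2, - 1/2,1/2, 1 , 1, 3, 3.75,3.84,4.78 , 6,8, 8]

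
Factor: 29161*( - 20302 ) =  - 2^1 * 11^2*241^1*10151^1 = - 592026622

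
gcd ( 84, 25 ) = 1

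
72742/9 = 8082 + 4/9 = 8082.44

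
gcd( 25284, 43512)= 588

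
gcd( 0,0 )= 0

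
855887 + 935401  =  1791288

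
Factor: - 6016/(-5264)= 8/7 = 2^3*7^(  -  1 )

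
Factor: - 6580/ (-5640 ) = 7/6 = 2^( - 1 ) * 3^ ( - 1 ) * 7^1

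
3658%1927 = 1731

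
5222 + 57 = 5279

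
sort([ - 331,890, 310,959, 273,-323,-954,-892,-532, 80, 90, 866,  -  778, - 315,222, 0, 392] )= [- 954, - 892,- 778, - 532,-331, - 323,-315, 0 , 80, 90,222, 273, 310,392 , 866, 890,959] 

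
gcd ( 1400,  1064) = 56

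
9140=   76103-66963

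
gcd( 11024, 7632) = 848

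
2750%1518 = 1232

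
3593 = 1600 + 1993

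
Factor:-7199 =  - 23^1*313^1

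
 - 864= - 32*27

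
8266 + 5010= 13276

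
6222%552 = 150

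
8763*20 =175260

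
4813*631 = 3037003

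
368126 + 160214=528340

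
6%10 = 6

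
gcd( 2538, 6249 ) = 3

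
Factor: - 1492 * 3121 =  - 4656532=-  2^2*373^1*3121^1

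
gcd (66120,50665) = 5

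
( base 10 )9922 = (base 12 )58aa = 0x26C2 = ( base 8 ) 23302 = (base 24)H5A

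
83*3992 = 331336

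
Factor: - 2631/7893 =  - 3^( - 1 )=- 1/3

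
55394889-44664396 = 10730493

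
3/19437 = 1/6479 = 0.00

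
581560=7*83080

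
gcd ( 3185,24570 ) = 455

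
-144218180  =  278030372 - 422248552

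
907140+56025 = 963165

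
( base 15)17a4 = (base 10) 5104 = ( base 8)11760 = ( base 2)1001111110000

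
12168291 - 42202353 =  - 30034062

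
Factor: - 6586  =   - 2^1*  37^1*89^1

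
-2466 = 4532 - 6998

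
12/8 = 3/2 =1.50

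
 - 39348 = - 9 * 4372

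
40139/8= 5017 + 3/8= 5017.38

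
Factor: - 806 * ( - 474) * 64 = 2^8 * 3^1 * 13^1* 31^1 *79^1 = 24450816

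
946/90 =10+23/45  =  10.51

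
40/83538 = 20/41769 = 0.00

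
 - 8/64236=  -  1 + 16057/16059 =-0.00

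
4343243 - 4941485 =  - 598242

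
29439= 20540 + 8899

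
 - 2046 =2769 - 4815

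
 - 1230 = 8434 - 9664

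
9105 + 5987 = 15092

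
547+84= 631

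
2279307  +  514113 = 2793420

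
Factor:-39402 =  - 2^1*3^2*11^1*199^1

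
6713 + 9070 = 15783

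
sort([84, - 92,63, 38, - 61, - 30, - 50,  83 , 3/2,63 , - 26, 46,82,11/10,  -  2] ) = [ - 92, - 61, - 50, - 30,  -  26,- 2,11/10,  3/2,38, 46,  63,63, 82,83, 84 ] 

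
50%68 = 50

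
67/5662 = 67/5662 = 0.01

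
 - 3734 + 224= - 3510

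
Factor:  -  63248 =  - 2^4*59^1*67^1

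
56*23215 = 1300040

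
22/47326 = 11/23663 = 0.00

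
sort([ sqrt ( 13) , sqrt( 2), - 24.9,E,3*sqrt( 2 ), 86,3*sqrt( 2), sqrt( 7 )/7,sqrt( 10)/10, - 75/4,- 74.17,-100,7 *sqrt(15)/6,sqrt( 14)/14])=[ - 100,-74.17,  -  24.9, -75/4,sqrt(14)/14,sqrt( 10)/10,sqrt( 7)/7, sqrt(2), E,sqrt( 13),3 * sqrt( 2), 3 * sqrt(2),7* sqrt( 15)/6, 86]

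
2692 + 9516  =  12208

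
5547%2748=51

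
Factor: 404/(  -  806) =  - 202/403 = - 2^1*13^(  -  1) * 31^( - 1)*101^1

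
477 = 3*159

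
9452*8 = 75616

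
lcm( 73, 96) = 7008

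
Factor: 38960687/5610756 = 2^(  -  2 )*3^(-1 )*499^(- 1 )* 937^ ( - 1 )*38960687^1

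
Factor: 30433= 13^1*2341^1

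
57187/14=57187/14 = 4084.79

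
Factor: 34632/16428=2^1*3^1*13^1*37^( - 1)= 78/37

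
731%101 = 24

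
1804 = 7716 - 5912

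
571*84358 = 48168418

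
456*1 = 456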